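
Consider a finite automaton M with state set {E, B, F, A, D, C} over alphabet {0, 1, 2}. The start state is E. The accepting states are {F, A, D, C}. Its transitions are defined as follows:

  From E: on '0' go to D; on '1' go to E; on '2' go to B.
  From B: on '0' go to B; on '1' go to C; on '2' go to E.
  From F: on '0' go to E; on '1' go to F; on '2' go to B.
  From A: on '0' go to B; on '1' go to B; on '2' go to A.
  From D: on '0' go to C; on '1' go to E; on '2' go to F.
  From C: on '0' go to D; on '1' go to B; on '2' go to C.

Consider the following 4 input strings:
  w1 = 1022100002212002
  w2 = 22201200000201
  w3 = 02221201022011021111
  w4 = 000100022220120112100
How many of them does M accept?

2

w1: E → E → D → F → B → C → D → C → D → C → C → C → B → E → D → C → C  → end C, accepted
w2: E → B → E → B → B → C → C → D → C → D → C → D → F → E → E  → end E, rejected
w3: E → D → F → B → E → E → B → B → C → D → F → B → B → C → B → B → E → E → E → E → E  → end E, rejected
w4: E → D → C → D → E → D → C → D → F → B → E → B → B → C → C → D → E → E → B → C → D → C  → end C, accepted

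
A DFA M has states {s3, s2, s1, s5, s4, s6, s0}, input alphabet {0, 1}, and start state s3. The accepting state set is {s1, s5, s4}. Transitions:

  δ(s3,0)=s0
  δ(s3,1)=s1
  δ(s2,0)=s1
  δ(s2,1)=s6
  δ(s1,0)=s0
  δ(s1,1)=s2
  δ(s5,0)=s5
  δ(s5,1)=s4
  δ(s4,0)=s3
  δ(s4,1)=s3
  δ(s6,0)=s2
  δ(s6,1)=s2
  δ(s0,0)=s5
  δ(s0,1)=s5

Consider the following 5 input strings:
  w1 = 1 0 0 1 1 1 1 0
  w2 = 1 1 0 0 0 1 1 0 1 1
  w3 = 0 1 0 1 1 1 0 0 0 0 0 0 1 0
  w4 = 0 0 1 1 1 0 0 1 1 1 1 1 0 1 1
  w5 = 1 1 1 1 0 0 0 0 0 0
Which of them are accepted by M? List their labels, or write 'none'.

w1:
  start at s3
  read '1': s3 → s1
  read '0': s1 → s0
  read '0': s0 → s5
  read '1': s5 → s4
  read '1': s4 → s3
  read '1': s3 → s1
  read '1': s1 → s2
  read '0': s2 → s1
  end s1, accepted
w2:
  start at s3
  read '1': s3 → s1
  read '1': s1 → s2
  read '0': s2 → s1
  read '0': s1 → s0
  read '0': s0 → s5
  read '1': s5 → s4
  read '1': s4 → s3
  read '0': s3 → s0
  read '1': s0 → s5
  read '1': s5 → s4
  end s4, accepted
w3:
  start at s3
  read '0': s3 → s0
  read '1': s0 → s5
  read '0': s5 → s5
  read '1': s5 → s4
  read '1': s4 → s3
  read '1': s3 → s1
  read '0': s1 → s0
  read '0': s0 → s5
  read '0': s5 → s5
  read '0': s5 → s5
  read '0': s5 → s5
  read '0': s5 → s5
  read '1': s5 → s4
  read '0': s4 → s3
  end s3, rejected
w4:
  start at s3
  read '0': s3 → s0
  read '0': s0 → s5
  read '1': s5 → s4
  read '1': s4 → s3
  read '1': s3 → s1
  read '0': s1 → s0
  read '0': s0 → s5
  read '1': s5 → s4
  read '1': s4 → s3
  read '1': s3 → s1
  read '1': s1 → s2
  read '1': s2 → s6
  read '0': s6 → s2
  read '1': s2 → s6
  read '1': s6 → s2
  end s2, rejected
w5:
  start at s3
  read '1': s3 → s1
  read '1': s1 → s2
  read '1': s2 → s6
  read '1': s6 → s2
  read '0': s2 → s1
  read '0': s1 → s0
  read '0': s0 → s5
  read '0': s5 → s5
  read '0': s5 → s5
  read '0': s5 → s5
  end s5, accepted

w1, w2, w5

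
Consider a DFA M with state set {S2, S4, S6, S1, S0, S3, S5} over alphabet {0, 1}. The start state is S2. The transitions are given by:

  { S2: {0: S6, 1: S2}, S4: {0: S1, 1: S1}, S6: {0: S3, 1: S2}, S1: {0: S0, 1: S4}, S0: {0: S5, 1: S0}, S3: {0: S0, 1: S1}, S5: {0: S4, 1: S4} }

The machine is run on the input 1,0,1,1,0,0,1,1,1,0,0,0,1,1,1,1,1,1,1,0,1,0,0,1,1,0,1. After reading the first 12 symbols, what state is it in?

S4

S2 → S2 → S6 → S2 → S2 → S6 → S3 → S1 → S4 → S1 → S0 → S5 → S4
After 12 symbols: S4.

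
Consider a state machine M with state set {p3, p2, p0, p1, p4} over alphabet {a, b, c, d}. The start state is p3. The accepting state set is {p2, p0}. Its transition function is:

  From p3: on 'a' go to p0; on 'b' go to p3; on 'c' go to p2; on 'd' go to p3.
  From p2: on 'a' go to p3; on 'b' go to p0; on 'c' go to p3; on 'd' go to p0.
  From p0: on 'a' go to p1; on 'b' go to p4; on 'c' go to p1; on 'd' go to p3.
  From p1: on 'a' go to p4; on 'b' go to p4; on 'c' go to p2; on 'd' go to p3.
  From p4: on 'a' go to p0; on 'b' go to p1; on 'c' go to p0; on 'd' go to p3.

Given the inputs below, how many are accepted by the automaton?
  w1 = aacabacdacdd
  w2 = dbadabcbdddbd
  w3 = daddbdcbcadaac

1

w1:
  start at p3
  read 'a': p3 → p0
  read 'a': p0 → p1
  read 'c': p1 → p2
  read 'a': p2 → p3
  read 'b': p3 → p3
  read 'a': p3 → p0
  read 'c': p0 → p1
  read 'd': p1 → p3
  read 'a': p3 → p0
  read 'c': p0 → p1
  read 'd': p1 → p3
  read 'd': p3 → p3
  end p3, rejected
w2:
  start at p3
  read 'd': p3 → p3
  read 'b': p3 → p3
  read 'a': p3 → p0
  read 'd': p0 → p3
  read 'a': p3 → p0
  read 'b': p0 → p4
  read 'c': p4 → p0
  read 'b': p0 → p4
  read 'd': p4 → p3
  read 'd': p3 → p3
  read 'd': p3 → p3
  read 'b': p3 → p3
  read 'd': p3 → p3
  end p3, rejected
w3:
  start at p3
  read 'd': p3 → p3
  read 'a': p3 → p0
  read 'd': p0 → p3
  read 'd': p3 → p3
  read 'b': p3 → p3
  read 'd': p3 → p3
  read 'c': p3 → p2
  read 'b': p2 → p0
  read 'c': p0 → p1
  read 'a': p1 → p4
  read 'd': p4 → p3
  read 'a': p3 → p0
  read 'a': p0 → p1
  read 'c': p1 → p2
  end p2, accepted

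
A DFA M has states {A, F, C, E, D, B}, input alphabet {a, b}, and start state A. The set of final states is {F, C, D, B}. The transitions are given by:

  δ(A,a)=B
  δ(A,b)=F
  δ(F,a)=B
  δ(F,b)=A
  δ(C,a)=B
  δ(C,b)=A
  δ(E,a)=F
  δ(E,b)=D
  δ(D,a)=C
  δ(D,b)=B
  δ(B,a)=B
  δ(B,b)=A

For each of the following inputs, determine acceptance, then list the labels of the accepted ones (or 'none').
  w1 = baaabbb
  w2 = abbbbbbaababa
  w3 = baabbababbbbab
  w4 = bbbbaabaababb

w2, w4

w1:
  start at A
  read 'b': A → F
  read 'a': F → B
  read 'a': B → B
  read 'a': B → B
  read 'b': B → A
  read 'b': A → F
  read 'b': F → A
  end A, rejected
w2:
  start at A
  read 'a': A → B
  read 'b': B → A
  read 'b': A → F
  read 'b': F → A
  read 'b': A → F
  read 'b': F → A
  read 'b': A → F
  read 'a': F → B
  read 'a': B → B
  read 'b': B → A
  read 'a': A → B
  read 'b': B → A
  read 'a': A → B
  end B, accepted
w3:
  start at A
  read 'b': A → F
  read 'a': F → B
  read 'a': B → B
  read 'b': B → A
  read 'b': A → F
  read 'a': F → B
  read 'b': B → A
  read 'a': A → B
  read 'b': B → A
  read 'b': A → F
  read 'b': F → A
  read 'b': A → F
  read 'a': F → B
  read 'b': B → A
  end A, rejected
w4:
  start at A
  read 'b': A → F
  read 'b': F → A
  read 'b': A → F
  read 'b': F → A
  read 'a': A → B
  read 'a': B → B
  read 'b': B → A
  read 'a': A → B
  read 'a': B → B
  read 'b': B → A
  read 'a': A → B
  read 'b': B → A
  read 'b': A → F
  end F, accepted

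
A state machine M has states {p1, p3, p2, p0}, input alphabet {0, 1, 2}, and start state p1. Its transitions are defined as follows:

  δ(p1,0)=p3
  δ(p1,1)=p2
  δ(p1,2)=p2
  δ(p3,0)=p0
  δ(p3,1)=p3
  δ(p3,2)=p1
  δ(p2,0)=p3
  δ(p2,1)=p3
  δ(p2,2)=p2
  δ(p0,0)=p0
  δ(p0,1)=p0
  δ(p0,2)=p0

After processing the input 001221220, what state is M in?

p0

p1 → p3 → p0 → p0 → p0 → p0 → p0 → p0 → p0 → p0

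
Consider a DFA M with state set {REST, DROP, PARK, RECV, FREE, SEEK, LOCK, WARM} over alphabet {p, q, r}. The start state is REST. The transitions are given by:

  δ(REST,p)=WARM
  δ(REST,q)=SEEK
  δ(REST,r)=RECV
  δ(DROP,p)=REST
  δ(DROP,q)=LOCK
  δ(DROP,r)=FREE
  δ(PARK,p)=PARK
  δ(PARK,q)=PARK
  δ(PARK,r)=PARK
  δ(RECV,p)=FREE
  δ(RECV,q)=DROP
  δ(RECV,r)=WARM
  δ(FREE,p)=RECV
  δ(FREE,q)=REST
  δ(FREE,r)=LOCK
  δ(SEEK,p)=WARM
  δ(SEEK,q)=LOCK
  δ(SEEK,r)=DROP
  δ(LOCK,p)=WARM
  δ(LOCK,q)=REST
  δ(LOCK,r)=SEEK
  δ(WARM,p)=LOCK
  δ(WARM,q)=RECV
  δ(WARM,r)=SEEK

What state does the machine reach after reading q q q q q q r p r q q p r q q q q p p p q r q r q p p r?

WARM

Trace: REST -q-> SEEK -q-> LOCK -q-> REST -q-> SEEK -q-> LOCK -q-> REST -r-> RECV -p-> FREE -r-> LOCK -q-> REST -q-> SEEK -p-> WARM -r-> SEEK -q-> LOCK -q-> REST -q-> SEEK -q-> LOCK -p-> WARM -p-> LOCK -p-> WARM -q-> RECV -r-> WARM -q-> RECV -r-> WARM -q-> RECV -p-> FREE -p-> RECV -r-> WARM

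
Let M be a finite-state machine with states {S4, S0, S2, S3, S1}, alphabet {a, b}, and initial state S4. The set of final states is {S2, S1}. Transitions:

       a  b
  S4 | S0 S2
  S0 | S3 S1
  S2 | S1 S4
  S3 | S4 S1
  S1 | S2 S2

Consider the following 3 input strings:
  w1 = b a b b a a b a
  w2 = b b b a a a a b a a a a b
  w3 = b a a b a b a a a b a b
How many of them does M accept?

w1: Trace: S4 -b-> S2 -a-> S1 -b-> S2 -b-> S4 -a-> S0 -a-> S3 -b-> S1 -a-> S2  → end S2, accepted
w2: Trace: S4 -b-> S2 -b-> S4 -b-> S2 -a-> S1 -a-> S2 -a-> S1 -a-> S2 -b-> S4 -a-> S0 -a-> S3 -a-> S4 -a-> S0 -b-> S1  → end S1, accepted
w3: Trace: S4 -b-> S2 -a-> S1 -a-> S2 -b-> S4 -a-> S0 -b-> S1 -a-> S2 -a-> S1 -a-> S2 -b-> S4 -a-> S0 -b-> S1  → end S1, accepted

3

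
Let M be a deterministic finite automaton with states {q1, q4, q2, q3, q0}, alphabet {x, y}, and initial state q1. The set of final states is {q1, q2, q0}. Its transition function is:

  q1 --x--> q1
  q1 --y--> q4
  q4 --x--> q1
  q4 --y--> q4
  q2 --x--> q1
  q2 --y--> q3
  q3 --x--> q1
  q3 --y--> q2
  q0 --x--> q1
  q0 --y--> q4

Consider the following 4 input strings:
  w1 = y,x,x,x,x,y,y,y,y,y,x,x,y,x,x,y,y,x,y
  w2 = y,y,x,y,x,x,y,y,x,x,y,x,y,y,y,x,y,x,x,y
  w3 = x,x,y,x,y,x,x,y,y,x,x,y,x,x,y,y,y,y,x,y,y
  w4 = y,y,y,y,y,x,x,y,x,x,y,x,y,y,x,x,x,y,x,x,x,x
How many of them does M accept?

w1: Trace: q1 -y-> q4 -x-> q1 -x-> q1 -x-> q1 -x-> q1 -y-> q4 -y-> q4 -y-> q4 -y-> q4 -y-> q4 -x-> q1 -x-> q1 -y-> q4 -x-> q1 -x-> q1 -y-> q4 -y-> q4 -x-> q1 -y-> q4  → end q4, rejected
w2: Trace: q1 -y-> q4 -y-> q4 -x-> q1 -y-> q4 -x-> q1 -x-> q1 -y-> q4 -y-> q4 -x-> q1 -x-> q1 -y-> q4 -x-> q1 -y-> q4 -y-> q4 -y-> q4 -x-> q1 -y-> q4 -x-> q1 -x-> q1 -y-> q4  → end q4, rejected
w3: Trace: q1 -x-> q1 -x-> q1 -y-> q4 -x-> q1 -y-> q4 -x-> q1 -x-> q1 -y-> q4 -y-> q4 -x-> q1 -x-> q1 -y-> q4 -x-> q1 -x-> q1 -y-> q4 -y-> q4 -y-> q4 -y-> q4 -x-> q1 -y-> q4 -y-> q4  → end q4, rejected
w4: Trace: q1 -y-> q4 -y-> q4 -y-> q4 -y-> q4 -y-> q4 -x-> q1 -x-> q1 -y-> q4 -x-> q1 -x-> q1 -y-> q4 -x-> q1 -y-> q4 -y-> q4 -x-> q1 -x-> q1 -x-> q1 -y-> q4 -x-> q1 -x-> q1 -x-> q1 -x-> q1  → end q1, accepted

1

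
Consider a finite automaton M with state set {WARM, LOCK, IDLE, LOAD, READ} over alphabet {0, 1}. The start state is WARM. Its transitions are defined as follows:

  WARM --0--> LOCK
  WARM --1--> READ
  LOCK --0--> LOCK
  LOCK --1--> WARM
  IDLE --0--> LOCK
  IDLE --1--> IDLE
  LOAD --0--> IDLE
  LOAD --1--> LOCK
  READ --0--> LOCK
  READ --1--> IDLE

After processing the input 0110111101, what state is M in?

start at WARM
read '0': WARM → LOCK
read '1': LOCK → WARM
read '1': WARM → READ
read '0': READ → LOCK
read '1': LOCK → WARM
read '1': WARM → READ
read '1': READ → IDLE
read '1': IDLE → IDLE
read '0': IDLE → LOCK
read '1': LOCK → WARM

WARM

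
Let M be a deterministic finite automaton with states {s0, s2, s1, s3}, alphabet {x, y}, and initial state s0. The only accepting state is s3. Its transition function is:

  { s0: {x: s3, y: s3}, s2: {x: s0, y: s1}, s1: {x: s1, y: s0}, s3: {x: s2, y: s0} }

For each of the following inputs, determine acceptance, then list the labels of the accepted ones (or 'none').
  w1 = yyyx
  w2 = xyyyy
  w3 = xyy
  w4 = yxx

w1: s0 → s3 → s0 → s3 → s2  → end s2, rejected
w2: s0 → s3 → s0 → s3 → s0 → s3  → end s3, accepted
w3: s0 → s3 → s0 → s3  → end s3, accepted
w4: s0 → s3 → s2 → s0  → end s0, rejected

w2, w3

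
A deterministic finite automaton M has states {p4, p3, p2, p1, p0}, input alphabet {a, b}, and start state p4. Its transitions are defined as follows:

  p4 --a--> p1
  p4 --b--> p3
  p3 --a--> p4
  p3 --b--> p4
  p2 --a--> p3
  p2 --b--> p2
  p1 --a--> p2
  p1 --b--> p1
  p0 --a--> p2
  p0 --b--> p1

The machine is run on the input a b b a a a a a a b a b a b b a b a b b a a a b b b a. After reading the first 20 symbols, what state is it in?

p1

Trace: p4 -a-> p1 -b-> p1 -b-> p1 -a-> p2 -a-> p3 -a-> p4 -a-> p1 -a-> p2 -a-> p3 -b-> p4 -a-> p1 -b-> p1 -a-> p2 -b-> p2 -b-> p2 -a-> p3 -b-> p4 -a-> p1 -b-> p1 -b-> p1
After 20 symbols: p1.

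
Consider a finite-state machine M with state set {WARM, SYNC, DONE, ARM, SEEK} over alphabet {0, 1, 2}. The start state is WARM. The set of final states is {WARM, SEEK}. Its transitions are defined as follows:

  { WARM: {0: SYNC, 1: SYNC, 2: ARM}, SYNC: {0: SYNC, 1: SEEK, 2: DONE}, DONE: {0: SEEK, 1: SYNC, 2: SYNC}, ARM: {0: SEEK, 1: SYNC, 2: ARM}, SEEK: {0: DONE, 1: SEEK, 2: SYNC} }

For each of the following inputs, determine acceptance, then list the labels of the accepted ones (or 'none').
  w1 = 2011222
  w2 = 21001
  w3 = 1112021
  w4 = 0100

w2, w4

w1:
  start at WARM
  read '2': WARM → ARM
  read '0': ARM → SEEK
  read '1': SEEK → SEEK
  read '1': SEEK → SEEK
  read '2': SEEK → SYNC
  read '2': SYNC → DONE
  read '2': DONE → SYNC
  end SYNC, rejected
w2:
  start at WARM
  read '2': WARM → ARM
  read '1': ARM → SYNC
  read '0': SYNC → SYNC
  read '0': SYNC → SYNC
  read '1': SYNC → SEEK
  end SEEK, accepted
w3:
  start at WARM
  read '1': WARM → SYNC
  read '1': SYNC → SEEK
  read '1': SEEK → SEEK
  read '2': SEEK → SYNC
  read '0': SYNC → SYNC
  read '2': SYNC → DONE
  read '1': DONE → SYNC
  end SYNC, rejected
w4:
  start at WARM
  read '0': WARM → SYNC
  read '1': SYNC → SEEK
  read '0': SEEK → DONE
  read '0': DONE → SEEK
  end SEEK, accepted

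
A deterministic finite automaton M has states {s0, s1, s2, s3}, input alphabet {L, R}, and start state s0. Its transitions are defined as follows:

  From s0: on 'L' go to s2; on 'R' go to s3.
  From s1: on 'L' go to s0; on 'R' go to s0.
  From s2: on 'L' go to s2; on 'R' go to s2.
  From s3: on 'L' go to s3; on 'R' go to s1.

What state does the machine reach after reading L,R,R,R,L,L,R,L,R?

s2

Trace: s0 -L-> s2 -R-> s2 -R-> s2 -R-> s2 -L-> s2 -L-> s2 -R-> s2 -L-> s2 -R-> s2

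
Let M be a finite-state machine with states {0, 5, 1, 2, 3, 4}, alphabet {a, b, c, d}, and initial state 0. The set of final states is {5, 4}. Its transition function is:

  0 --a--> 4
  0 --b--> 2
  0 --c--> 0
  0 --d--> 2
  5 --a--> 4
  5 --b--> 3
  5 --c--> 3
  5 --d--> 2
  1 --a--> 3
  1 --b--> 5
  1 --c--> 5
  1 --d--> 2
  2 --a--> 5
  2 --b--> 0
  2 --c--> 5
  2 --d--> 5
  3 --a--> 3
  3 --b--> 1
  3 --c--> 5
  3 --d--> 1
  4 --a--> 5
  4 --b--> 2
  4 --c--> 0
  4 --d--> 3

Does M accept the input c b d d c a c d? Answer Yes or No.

No

Trace: 0 -c-> 0 -b-> 2 -d-> 5 -d-> 2 -c-> 5 -a-> 4 -c-> 0 -d-> 2
End state 2 is not accepting.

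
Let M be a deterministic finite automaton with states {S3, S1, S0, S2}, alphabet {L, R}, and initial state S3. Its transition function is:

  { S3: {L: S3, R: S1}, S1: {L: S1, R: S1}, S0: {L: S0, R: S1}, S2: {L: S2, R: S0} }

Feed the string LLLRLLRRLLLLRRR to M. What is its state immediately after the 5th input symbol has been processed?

S1

start at S3
read 'L': S3 → S3
read 'L': S3 → S3
read 'L': S3 → S3
read 'R': S3 → S1
read 'L': S1 → S1
After 5 symbols: S1.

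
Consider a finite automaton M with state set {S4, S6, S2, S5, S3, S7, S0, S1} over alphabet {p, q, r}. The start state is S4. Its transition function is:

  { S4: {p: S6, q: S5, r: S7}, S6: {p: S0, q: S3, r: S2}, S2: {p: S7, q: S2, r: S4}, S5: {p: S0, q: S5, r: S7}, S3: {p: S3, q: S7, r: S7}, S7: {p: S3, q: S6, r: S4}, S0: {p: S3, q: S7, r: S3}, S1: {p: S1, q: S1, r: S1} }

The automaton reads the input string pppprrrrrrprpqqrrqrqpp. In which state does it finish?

S3

start at S4
read 'p': S4 → S6
read 'p': S6 → S0
read 'p': S0 → S3
read 'p': S3 → S3
read 'r': S3 → S7
read 'r': S7 → S4
read 'r': S4 → S7
read 'r': S7 → S4
read 'r': S4 → S7
read 'r': S7 → S4
read 'p': S4 → S6
read 'r': S6 → S2
read 'p': S2 → S7
read 'q': S7 → S6
read 'q': S6 → S3
read 'r': S3 → S7
read 'r': S7 → S4
read 'q': S4 → S5
read 'r': S5 → S7
read 'q': S7 → S6
read 'p': S6 → S0
read 'p': S0 → S3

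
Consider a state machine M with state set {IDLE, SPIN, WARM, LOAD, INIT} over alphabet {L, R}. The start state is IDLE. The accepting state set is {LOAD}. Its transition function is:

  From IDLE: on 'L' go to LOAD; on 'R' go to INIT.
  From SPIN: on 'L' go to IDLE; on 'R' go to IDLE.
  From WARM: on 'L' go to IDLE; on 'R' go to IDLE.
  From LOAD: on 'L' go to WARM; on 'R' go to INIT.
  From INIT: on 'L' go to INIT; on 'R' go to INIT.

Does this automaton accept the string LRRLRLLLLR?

No

Trace: IDLE -L-> LOAD -R-> INIT -R-> INIT -L-> INIT -R-> INIT -L-> INIT -L-> INIT -L-> INIT -L-> INIT -R-> INIT
End state INIT is not accepting.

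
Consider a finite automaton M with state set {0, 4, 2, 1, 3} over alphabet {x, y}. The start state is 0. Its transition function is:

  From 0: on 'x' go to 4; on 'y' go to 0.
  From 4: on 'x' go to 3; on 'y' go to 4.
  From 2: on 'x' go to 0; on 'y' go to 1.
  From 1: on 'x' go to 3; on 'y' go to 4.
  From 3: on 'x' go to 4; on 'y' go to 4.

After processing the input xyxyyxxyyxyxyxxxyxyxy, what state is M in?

Trace: 0 -x-> 4 -y-> 4 -x-> 3 -y-> 4 -y-> 4 -x-> 3 -x-> 4 -y-> 4 -y-> 4 -x-> 3 -y-> 4 -x-> 3 -y-> 4 -x-> 3 -x-> 4 -x-> 3 -y-> 4 -x-> 3 -y-> 4 -x-> 3 -y-> 4

4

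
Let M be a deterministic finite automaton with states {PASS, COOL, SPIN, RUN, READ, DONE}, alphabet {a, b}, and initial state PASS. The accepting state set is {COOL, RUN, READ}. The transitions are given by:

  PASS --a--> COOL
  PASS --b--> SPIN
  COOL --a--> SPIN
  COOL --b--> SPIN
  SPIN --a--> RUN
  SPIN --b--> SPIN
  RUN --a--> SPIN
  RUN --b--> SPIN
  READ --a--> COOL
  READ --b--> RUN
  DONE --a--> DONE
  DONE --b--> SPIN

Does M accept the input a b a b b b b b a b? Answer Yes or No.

No

start at PASS
read 'a': PASS → COOL
read 'b': COOL → SPIN
read 'a': SPIN → RUN
read 'b': RUN → SPIN
read 'b': SPIN → SPIN
read 'b': SPIN → SPIN
read 'b': SPIN → SPIN
read 'b': SPIN → SPIN
read 'a': SPIN → RUN
read 'b': RUN → SPIN
End state SPIN is not accepting.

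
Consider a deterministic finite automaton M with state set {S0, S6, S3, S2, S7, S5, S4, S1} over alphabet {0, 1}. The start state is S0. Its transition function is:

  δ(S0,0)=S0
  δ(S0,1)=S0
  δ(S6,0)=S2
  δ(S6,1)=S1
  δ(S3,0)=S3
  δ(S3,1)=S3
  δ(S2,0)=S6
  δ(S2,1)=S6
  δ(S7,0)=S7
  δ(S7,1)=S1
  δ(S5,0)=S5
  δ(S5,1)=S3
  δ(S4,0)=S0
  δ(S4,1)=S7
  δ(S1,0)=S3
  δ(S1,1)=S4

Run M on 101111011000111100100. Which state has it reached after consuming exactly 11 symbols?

Trace: S0 -1-> S0 -0-> S0 -1-> S0 -1-> S0 -1-> S0 -1-> S0 -0-> S0 -1-> S0 -1-> S0 -0-> S0 -0-> S0
After 11 symbols: S0.

S0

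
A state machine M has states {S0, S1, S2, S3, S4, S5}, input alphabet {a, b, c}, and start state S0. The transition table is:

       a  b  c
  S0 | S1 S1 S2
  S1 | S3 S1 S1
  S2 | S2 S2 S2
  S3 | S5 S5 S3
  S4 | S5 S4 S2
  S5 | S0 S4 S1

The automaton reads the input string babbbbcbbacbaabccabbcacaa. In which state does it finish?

S2

Trace: S0 -b-> S1 -a-> S3 -b-> S5 -b-> S4 -b-> S4 -b-> S4 -c-> S2 -b-> S2 -b-> S2 -a-> S2 -c-> S2 -b-> S2 -a-> S2 -a-> S2 -b-> S2 -c-> S2 -c-> S2 -a-> S2 -b-> S2 -b-> S2 -c-> S2 -a-> S2 -c-> S2 -a-> S2 -a-> S2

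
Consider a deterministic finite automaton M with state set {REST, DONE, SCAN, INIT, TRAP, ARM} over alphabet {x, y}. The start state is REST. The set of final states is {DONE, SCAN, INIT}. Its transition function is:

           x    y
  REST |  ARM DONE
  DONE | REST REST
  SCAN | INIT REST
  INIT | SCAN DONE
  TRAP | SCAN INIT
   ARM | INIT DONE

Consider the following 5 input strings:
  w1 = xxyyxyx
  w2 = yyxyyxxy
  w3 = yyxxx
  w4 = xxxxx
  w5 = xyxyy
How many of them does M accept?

3

w1:
  start at REST
  read 'x': REST → ARM
  read 'x': ARM → INIT
  read 'y': INIT → DONE
  read 'y': DONE → REST
  read 'x': REST → ARM
  read 'y': ARM → DONE
  read 'x': DONE → REST
  end REST, rejected
w2:
  start at REST
  read 'y': REST → DONE
  read 'y': DONE → REST
  read 'x': REST → ARM
  read 'y': ARM → DONE
  read 'y': DONE → REST
  read 'x': REST → ARM
  read 'x': ARM → INIT
  read 'y': INIT → DONE
  end DONE, accepted
w3:
  start at REST
  read 'y': REST → DONE
  read 'y': DONE → REST
  read 'x': REST → ARM
  read 'x': ARM → INIT
  read 'x': INIT → SCAN
  end SCAN, accepted
w4:
  start at REST
  read 'x': REST → ARM
  read 'x': ARM → INIT
  read 'x': INIT → SCAN
  read 'x': SCAN → INIT
  read 'x': INIT → SCAN
  end SCAN, accepted
w5:
  start at REST
  read 'x': REST → ARM
  read 'y': ARM → DONE
  read 'x': DONE → REST
  read 'y': REST → DONE
  read 'y': DONE → REST
  end REST, rejected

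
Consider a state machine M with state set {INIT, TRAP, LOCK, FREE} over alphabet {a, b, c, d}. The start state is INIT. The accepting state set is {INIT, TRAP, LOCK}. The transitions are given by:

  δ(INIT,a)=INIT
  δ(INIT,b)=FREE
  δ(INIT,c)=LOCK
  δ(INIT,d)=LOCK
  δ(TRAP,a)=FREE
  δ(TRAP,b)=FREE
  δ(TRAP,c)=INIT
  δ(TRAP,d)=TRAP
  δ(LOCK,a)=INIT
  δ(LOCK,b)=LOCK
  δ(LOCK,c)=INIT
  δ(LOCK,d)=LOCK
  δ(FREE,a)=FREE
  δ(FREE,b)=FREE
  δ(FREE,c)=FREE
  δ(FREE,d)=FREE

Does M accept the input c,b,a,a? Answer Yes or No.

Yes

Trace: INIT -c-> LOCK -b-> LOCK -a-> INIT -a-> INIT
End state INIT is accepting.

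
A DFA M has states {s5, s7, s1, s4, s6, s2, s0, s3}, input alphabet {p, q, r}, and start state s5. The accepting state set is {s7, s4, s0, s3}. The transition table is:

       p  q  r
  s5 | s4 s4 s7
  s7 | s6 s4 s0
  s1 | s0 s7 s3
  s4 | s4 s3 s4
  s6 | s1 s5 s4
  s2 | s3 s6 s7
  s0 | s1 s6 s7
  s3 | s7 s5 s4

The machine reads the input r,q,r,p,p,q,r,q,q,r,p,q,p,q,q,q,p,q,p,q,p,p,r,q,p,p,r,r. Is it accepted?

Yes

start at s5
read 'r': s5 → s7
read 'q': s7 → s4
read 'r': s4 → s4
read 'p': s4 → s4
read 'p': s4 → s4
read 'q': s4 → s3
read 'r': s3 → s4
read 'q': s4 → s3
read 'q': s3 → s5
read 'r': s5 → s7
read 'p': s7 → s6
read 'q': s6 → s5
read 'p': s5 → s4
read 'q': s4 → s3
read 'q': s3 → s5
read 'q': s5 → s4
read 'p': s4 → s4
read 'q': s4 → s3
read 'p': s3 → s7
read 'q': s7 → s4
read 'p': s4 → s4
read 'p': s4 → s4
read 'r': s4 → s4
read 'q': s4 → s3
read 'p': s3 → s7
read 'p': s7 → s6
read 'r': s6 → s4
read 'r': s4 → s4
End state s4 is accepting.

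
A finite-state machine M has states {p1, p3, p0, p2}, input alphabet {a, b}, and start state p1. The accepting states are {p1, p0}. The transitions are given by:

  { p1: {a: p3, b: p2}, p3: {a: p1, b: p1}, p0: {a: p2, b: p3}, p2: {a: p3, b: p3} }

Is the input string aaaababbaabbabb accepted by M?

Trace: p1 -a-> p3 -a-> p1 -a-> p3 -a-> p1 -b-> p2 -a-> p3 -b-> p1 -b-> p2 -a-> p3 -a-> p1 -b-> p2 -b-> p3 -a-> p1 -b-> p2 -b-> p3
End state p3 is not accepting.

No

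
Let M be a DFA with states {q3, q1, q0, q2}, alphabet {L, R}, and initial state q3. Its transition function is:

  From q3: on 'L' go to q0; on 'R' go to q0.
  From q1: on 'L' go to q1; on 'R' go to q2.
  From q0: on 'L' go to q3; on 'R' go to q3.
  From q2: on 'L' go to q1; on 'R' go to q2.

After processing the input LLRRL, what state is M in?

Trace: q3 -L-> q0 -L-> q3 -R-> q0 -R-> q3 -L-> q0

q0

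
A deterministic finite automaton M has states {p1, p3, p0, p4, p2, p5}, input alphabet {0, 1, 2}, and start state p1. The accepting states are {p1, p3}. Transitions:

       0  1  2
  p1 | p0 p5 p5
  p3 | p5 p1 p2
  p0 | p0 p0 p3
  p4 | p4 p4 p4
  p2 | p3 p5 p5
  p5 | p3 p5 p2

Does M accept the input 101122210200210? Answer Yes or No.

Yes

Trace: p1 -1-> p5 -0-> p3 -1-> p1 -1-> p5 -2-> p2 -2-> p5 -2-> p2 -1-> p5 -0-> p3 -2-> p2 -0-> p3 -0-> p5 -2-> p2 -1-> p5 -0-> p3
End state p3 is accepting.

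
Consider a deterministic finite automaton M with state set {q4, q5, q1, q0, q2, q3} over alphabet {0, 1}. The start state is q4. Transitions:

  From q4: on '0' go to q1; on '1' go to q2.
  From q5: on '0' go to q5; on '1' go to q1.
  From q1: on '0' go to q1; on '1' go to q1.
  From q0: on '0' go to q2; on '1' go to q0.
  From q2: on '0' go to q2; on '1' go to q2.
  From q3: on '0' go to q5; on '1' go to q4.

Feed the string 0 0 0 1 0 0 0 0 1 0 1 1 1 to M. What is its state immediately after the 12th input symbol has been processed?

Trace: q4 -0-> q1 -0-> q1 -0-> q1 -1-> q1 -0-> q1 -0-> q1 -0-> q1 -0-> q1 -1-> q1 -0-> q1 -1-> q1 -1-> q1
After 12 symbols: q1.

q1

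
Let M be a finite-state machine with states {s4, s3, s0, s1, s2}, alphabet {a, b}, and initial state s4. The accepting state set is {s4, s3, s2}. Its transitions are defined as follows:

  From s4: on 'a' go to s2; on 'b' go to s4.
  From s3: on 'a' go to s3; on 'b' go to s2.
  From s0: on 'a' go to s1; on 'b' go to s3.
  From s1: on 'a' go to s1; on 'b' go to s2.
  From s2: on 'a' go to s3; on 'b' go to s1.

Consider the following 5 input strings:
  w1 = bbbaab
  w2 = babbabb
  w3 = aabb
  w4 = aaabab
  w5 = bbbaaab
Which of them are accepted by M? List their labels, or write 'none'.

w1, w4, w5

w1:
  start at s4
  read 'b': s4 → s4
  read 'b': s4 → s4
  read 'b': s4 → s4
  read 'a': s4 → s2
  read 'a': s2 → s3
  read 'b': s3 → s2
  end s2, accepted
w2:
  start at s4
  read 'b': s4 → s4
  read 'a': s4 → s2
  read 'b': s2 → s1
  read 'b': s1 → s2
  read 'a': s2 → s3
  read 'b': s3 → s2
  read 'b': s2 → s1
  end s1, rejected
w3:
  start at s4
  read 'a': s4 → s2
  read 'a': s2 → s3
  read 'b': s3 → s2
  read 'b': s2 → s1
  end s1, rejected
w4:
  start at s4
  read 'a': s4 → s2
  read 'a': s2 → s3
  read 'a': s3 → s3
  read 'b': s3 → s2
  read 'a': s2 → s3
  read 'b': s3 → s2
  end s2, accepted
w5:
  start at s4
  read 'b': s4 → s4
  read 'b': s4 → s4
  read 'b': s4 → s4
  read 'a': s4 → s2
  read 'a': s2 → s3
  read 'a': s3 → s3
  read 'b': s3 → s2
  end s2, accepted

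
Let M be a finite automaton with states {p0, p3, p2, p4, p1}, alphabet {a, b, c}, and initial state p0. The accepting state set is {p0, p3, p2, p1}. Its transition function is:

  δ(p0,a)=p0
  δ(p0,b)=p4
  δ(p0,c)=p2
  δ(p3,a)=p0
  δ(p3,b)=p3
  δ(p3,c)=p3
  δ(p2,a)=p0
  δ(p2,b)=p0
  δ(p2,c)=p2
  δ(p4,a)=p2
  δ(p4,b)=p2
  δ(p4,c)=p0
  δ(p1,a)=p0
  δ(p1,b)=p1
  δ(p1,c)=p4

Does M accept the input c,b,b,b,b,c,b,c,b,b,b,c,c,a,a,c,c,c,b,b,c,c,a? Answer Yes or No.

p0 → p2 → p0 → p4 → p2 → p0 → p2 → p0 → p2 → p0 → p4 → p2 → p2 → p2 → p0 → p0 → p2 → p2 → p2 → p0 → p4 → p0 → p2 → p0
End state p0 is accepting.

Yes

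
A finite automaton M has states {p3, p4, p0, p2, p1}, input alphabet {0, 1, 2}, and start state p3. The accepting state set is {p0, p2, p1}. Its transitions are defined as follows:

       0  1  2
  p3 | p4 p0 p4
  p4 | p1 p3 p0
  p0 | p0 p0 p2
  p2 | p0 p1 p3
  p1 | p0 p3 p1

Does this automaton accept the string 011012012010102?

Trace: p3 -0-> p4 -1-> p3 -1-> p0 -0-> p0 -1-> p0 -2-> p2 -0-> p0 -1-> p0 -2-> p2 -0-> p0 -1-> p0 -0-> p0 -1-> p0 -0-> p0 -2-> p2
End state p2 is accepting.

Yes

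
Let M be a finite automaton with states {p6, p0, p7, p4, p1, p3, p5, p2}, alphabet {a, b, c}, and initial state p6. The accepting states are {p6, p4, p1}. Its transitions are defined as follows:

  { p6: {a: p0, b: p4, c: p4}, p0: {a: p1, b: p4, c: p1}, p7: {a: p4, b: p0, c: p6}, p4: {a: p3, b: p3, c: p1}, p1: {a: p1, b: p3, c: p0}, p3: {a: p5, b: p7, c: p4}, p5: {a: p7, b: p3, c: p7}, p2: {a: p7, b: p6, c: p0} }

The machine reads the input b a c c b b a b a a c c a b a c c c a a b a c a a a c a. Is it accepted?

p6 → p4 → p3 → p4 → p1 → p3 → p7 → p4 → p3 → p5 → p7 → p6 → p4 → p3 → p7 → p4 → p1 → p0 → p1 → p1 → p1 → p3 → p5 → p7 → p4 → p3 → p5 → p7 → p4
End state p4 is accepting.

Yes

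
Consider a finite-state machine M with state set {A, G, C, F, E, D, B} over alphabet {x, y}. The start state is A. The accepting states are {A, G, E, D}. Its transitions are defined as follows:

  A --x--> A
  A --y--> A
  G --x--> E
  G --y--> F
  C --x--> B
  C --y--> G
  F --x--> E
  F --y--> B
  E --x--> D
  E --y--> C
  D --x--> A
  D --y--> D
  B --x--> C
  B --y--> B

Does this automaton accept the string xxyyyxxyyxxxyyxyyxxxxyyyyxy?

start at A
read 'x': A → A
read 'x': A → A
read 'y': A → A
read 'y': A → A
read 'y': A → A
read 'x': A → A
read 'x': A → A
read 'y': A → A
read 'y': A → A
read 'x': A → A
read 'x': A → A
read 'x': A → A
read 'y': A → A
read 'y': A → A
read 'x': A → A
read 'y': A → A
read 'y': A → A
read 'x': A → A
read 'x': A → A
read 'x': A → A
read 'x': A → A
read 'y': A → A
read 'y': A → A
read 'y': A → A
read 'y': A → A
read 'x': A → A
read 'y': A → A
End state A is accepting.

Yes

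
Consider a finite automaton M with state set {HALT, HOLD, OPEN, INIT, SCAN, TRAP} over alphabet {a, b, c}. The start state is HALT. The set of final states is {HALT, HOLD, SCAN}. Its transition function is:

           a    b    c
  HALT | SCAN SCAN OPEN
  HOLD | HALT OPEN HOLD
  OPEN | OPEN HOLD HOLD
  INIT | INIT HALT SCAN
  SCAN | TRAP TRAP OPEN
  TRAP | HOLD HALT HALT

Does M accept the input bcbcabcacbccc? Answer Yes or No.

HALT → SCAN → OPEN → HOLD → HOLD → HALT → SCAN → OPEN → OPEN → HOLD → OPEN → HOLD → HOLD → HOLD
End state HOLD is accepting.

Yes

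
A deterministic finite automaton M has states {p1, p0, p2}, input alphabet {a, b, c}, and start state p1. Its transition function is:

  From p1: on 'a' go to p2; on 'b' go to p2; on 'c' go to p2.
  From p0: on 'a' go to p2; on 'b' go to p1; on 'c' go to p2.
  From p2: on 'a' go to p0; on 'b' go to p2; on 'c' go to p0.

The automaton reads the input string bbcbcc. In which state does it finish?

p1 → p2 → p2 → p0 → p1 → p2 → p0

p0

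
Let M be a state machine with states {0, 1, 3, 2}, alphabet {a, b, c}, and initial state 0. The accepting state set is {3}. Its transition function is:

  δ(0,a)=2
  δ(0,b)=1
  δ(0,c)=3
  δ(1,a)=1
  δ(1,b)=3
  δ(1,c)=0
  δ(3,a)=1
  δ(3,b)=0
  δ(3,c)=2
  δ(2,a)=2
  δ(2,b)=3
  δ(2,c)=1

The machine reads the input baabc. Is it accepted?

0 → 1 → 1 → 1 → 3 → 2
End state 2 is not accepting.

No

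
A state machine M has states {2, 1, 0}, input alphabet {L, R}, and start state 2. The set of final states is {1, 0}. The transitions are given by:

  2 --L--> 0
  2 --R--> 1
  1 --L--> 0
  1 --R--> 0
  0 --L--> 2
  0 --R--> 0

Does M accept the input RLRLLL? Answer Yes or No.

No

Trace: 2 -R-> 1 -L-> 0 -R-> 0 -L-> 2 -L-> 0 -L-> 2
End state 2 is not accepting.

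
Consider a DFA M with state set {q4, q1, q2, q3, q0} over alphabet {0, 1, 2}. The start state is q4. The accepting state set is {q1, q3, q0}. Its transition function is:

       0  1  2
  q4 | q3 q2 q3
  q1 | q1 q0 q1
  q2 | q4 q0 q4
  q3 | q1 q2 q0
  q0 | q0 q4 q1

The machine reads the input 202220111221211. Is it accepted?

start at q4
read '2': q4 → q3
read '0': q3 → q1
read '2': q1 → q1
read '2': q1 → q1
read '2': q1 → q1
read '0': q1 → q1
read '1': q1 → q0
read '1': q0 → q4
read '1': q4 → q2
read '2': q2 → q4
read '2': q4 → q3
read '1': q3 → q2
read '2': q2 → q4
read '1': q4 → q2
read '1': q2 → q0
End state q0 is accepting.

Yes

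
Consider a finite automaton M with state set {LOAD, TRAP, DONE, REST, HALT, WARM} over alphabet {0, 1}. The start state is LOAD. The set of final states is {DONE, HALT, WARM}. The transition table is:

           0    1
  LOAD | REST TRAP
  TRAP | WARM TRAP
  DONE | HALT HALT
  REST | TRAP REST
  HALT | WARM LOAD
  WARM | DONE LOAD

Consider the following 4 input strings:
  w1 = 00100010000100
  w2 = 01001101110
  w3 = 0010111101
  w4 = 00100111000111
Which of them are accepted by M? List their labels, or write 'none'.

w1: Trace: LOAD -0-> REST -0-> TRAP -1-> TRAP -0-> WARM -0-> DONE -0-> HALT -1-> LOAD -0-> REST -0-> TRAP -0-> WARM -0-> DONE -1-> HALT -0-> WARM -0-> DONE  → end DONE, accepted
w2: Trace: LOAD -0-> REST -1-> REST -0-> TRAP -0-> WARM -1-> LOAD -1-> TRAP -0-> WARM -1-> LOAD -1-> TRAP -1-> TRAP -0-> WARM  → end WARM, accepted
w3: Trace: LOAD -0-> REST -0-> TRAP -1-> TRAP -0-> WARM -1-> LOAD -1-> TRAP -1-> TRAP -1-> TRAP -0-> WARM -1-> LOAD  → end LOAD, rejected
w4: Trace: LOAD -0-> REST -0-> TRAP -1-> TRAP -0-> WARM -0-> DONE -1-> HALT -1-> LOAD -1-> TRAP -0-> WARM -0-> DONE -0-> HALT -1-> LOAD -1-> TRAP -1-> TRAP  → end TRAP, rejected

w1, w2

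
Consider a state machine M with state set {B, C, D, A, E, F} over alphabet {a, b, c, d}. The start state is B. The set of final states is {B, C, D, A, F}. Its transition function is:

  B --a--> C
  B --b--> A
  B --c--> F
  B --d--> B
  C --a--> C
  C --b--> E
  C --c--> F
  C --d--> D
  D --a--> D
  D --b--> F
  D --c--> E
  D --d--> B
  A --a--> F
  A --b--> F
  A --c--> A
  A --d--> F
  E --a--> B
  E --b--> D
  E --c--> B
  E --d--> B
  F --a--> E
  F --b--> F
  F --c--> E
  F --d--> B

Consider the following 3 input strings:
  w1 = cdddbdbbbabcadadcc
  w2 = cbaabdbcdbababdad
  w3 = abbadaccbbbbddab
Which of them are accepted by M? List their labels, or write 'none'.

w1: Trace: B -c-> F -d-> B -d-> B -d-> B -b-> A -d-> F -b-> F -b-> F -b-> F -a-> E -b-> D -c-> E -a-> B -d-> B -a-> C -d-> D -c-> E -c-> B  → end B, accepted
w2: Trace: B -c-> F -b-> F -a-> E -a-> B -b-> A -d-> F -b-> F -c-> E -d-> B -b-> A -a-> F -b-> F -a-> E -b-> D -d-> B -a-> C -d-> D  → end D, accepted
w3: Trace: B -a-> C -b-> E -b-> D -a-> D -d-> B -a-> C -c-> F -c-> E -b-> D -b-> F -b-> F -b-> F -d-> B -d-> B -a-> C -b-> E  → end E, rejected

w1, w2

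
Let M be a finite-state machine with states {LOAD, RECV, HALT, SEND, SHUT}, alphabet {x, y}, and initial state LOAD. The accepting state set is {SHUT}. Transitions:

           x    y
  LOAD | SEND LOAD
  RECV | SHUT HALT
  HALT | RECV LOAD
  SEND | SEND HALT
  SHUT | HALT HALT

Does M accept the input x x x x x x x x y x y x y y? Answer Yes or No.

LOAD → SEND → SEND → SEND → SEND → SEND → SEND → SEND → SEND → HALT → RECV → HALT → RECV → HALT → LOAD
End state LOAD is not accepting.

No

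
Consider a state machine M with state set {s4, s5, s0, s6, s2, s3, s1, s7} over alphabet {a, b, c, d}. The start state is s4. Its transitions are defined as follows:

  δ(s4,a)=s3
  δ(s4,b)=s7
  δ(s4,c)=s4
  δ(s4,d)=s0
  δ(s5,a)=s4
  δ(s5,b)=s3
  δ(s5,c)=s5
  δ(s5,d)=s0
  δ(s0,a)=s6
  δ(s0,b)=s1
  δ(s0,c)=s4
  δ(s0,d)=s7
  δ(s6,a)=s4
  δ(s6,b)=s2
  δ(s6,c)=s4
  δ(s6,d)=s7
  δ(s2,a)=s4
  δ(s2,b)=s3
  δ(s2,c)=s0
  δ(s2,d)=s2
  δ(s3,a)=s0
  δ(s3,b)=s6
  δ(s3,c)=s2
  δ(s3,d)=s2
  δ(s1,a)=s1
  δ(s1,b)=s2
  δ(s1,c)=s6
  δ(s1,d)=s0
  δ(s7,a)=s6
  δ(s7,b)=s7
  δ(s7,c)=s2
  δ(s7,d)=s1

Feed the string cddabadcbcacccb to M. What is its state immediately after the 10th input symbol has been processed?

s2

s4 → s4 → s0 → s7 → s6 → s2 → s4 → s0 → s4 → s7 → s2
After 10 symbols: s2.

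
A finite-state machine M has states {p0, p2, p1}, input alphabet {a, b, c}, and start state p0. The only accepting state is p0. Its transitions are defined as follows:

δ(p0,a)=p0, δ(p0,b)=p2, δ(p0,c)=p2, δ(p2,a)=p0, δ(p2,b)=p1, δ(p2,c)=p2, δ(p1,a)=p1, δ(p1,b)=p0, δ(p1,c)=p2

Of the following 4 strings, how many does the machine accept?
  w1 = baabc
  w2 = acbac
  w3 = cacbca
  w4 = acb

w1: Trace: p0 -b-> p2 -a-> p0 -a-> p0 -b-> p2 -c-> p2  → end p2, rejected
w2: Trace: p0 -a-> p0 -c-> p2 -b-> p1 -a-> p1 -c-> p2  → end p2, rejected
w3: Trace: p0 -c-> p2 -a-> p0 -c-> p2 -b-> p1 -c-> p2 -a-> p0  → end p0, accepted
w4: Trace: p0 -a-> p0 -c-> p2 -b-> p1  → end p1, rejected

1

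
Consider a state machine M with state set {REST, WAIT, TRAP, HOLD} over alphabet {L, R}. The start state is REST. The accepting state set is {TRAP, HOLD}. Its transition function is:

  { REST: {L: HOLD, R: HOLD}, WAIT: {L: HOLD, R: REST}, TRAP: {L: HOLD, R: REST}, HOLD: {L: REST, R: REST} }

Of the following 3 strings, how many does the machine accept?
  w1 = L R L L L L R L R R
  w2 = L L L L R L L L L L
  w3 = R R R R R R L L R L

w1: REST → HOLD → REST → HOLD → REST → HOLD → REST → HOLD → REST → HOLD → REST  → end REST, rejected
w2: REST → HOLD → REST → HOLD → REST → HOLD → REST → HOLD → REST → HOLD → REST  → end REST, rejected
w3: REST → HOLD → REST → HOLD → REST → HOLD → REST → HOLD → REST → HOLD → REST  → end REST, rejected

0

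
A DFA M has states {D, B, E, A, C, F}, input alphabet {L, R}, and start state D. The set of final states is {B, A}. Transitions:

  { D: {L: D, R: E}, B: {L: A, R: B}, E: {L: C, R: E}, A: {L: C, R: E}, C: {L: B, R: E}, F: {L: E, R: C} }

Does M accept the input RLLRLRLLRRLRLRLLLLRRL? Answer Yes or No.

start at D
read 'R': D → E
read 'L': E → C
read 'L': C → B
read 'R': B → B
read 'L': B → A
read 'R': A → E
read 'L': E → C
read 'L': C → B
read 'R': B → B
read 'R': B → B
read 'L': B → A
read 'R': A → E
read 'L': E → C
read 'R': C → E
read 'L': E → C
read 'L': C → B
read 'L': B → A
read 'L': A → C
read 'R': C → E
read 'R': E → E
read 'L': E → C
End state C is not accepting.

No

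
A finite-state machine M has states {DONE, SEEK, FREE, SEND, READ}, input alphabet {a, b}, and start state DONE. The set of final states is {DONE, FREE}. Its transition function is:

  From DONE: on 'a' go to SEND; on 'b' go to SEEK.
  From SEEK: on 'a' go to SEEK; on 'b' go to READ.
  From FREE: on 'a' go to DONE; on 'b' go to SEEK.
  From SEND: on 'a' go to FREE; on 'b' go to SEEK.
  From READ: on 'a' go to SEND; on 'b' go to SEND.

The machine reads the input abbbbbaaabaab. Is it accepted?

DONE → SEND → SEEK → READ → SEND → SEEK → READ → SEND → FREE → DONE → SEEK → SEEK → SEEK → READ
End state READ is not accepting.

No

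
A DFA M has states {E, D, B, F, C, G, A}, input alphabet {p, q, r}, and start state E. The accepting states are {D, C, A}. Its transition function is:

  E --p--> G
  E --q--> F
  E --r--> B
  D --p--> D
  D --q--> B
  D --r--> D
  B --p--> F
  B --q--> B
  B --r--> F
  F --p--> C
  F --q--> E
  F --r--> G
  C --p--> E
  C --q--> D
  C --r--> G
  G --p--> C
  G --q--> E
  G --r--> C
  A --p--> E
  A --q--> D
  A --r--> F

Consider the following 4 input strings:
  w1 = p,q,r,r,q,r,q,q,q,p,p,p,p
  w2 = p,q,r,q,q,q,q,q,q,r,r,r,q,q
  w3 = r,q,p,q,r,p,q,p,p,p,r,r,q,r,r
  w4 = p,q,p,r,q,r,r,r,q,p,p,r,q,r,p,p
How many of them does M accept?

1

w1:
  start at E
  read 'p': E → G
  read 'q': G → E
  read 'r': E → B
  read 'r': B → F
  read 'q': F → E
  read 'r': E → B
  read 'q': B → B
  read 'q': B → B
  read 'q': B → B
  read 'p': B → F
  read 'p': F → C
  read 'p': C → E
  read 'p': E → G
  end G, rejected
w2:
  start at E
  read 'p': E → G
  read 'q': G → E
  read 'r': E → B
  read 'q': B → B
  read 'q': B → B
  read 'q': B → B
  read 'q': B → B
  read 'q': B → B
  read 'q': B → B
  read 'r': B → F
  read 'r': F → G
  read 'r': G → C
  read 'q': C → D
  read 'q': D → B
  end B, rejected
w3:
  start at E
  read 'r': E → B
  read 'q': B → B
  read 'p': B → F
  read 'q': F → E
  read 'r': E → B
  read 'p': B → F
  read 'q': F → E
  read 'p': E → G
  read 'p': G → C
  read 'p': C → E
  read 'r': E → B
  read 'r': B → F
  read 'q': F → E
  read 'r': E → B
  read 'r': B → F
  end F, rejected
w4:
  start at E
  read 'p': E → G
  read 'q': G → E
  read 'p': E → G
  read 'r': G → C
  read 'q': C → D
  read 'r': D → D
  read 'r': D → D
  read 'r': D → D
  read 'q': D → B
  read 'p': B → F
  read 'p': F → C
  read 'r': C → G
  read 'q': G → E
  read 'r': E → B
  read 'p': B → F
  read 'p': F → C
  end C, accepted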